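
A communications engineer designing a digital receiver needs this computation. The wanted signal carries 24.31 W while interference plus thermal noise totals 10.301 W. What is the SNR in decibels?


SNR in decibels:
SNR = 10 * log10(Ps / Pn)
    = 10 * log10(24.31 / 10.301)
    = 10 * log10(2.36)
    = 10 * 0.3729
    = 3.73 dB

3.73 dB


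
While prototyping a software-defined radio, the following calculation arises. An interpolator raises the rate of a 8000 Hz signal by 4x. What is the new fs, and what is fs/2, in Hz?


Step 1 — output sample rate after interpolation by L:
fs_out = L * fs_in = 4 * 8000 = 32000 Hz

Step 2 — Nyquist frequency of the output stream:
f_Nyq = fs_out / 2 = 32000 / 2 = 16000.0 Hz

fs_out = 32000 Hz; f_Nyquist = 16000.0 Hz


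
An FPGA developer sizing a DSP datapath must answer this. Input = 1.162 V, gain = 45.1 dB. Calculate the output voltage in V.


Output voltage from dB gain:
V_out = V_in * 10^(gain_dB / 20)
      = 1.162 * 10^(45.1 / 20)
      = 1.162 * 179.887092
      = 209.0288 V

209.0288 V


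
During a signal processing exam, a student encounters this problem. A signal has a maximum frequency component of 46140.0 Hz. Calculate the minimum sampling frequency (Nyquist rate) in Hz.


The Nyquist rate is twice the maximum frequency component.
fs_min = 2 * fmax
      = 2 * 46140.0
      = 92280.0 Hz

92280.0


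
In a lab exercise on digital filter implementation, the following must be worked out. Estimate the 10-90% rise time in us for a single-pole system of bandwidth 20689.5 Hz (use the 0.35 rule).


Rise time from bandwidth relationship:
tr = 0.35 / BW
   = 0.35 / 20689.5
   = 1.691679354e-05 s
   = 16.9168 us

16.9168 us


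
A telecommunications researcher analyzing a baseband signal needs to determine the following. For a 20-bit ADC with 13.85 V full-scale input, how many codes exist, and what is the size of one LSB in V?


Step 1 — number of quantization levels:
L = 2^N = 2^20 = 1048576

Step 2 — LSB step size:
delta = Vfs / L
      = 13.85 / 1048576
      = 1.321e-05 V

Levels = 1048576; step size = 1.321e-05 V


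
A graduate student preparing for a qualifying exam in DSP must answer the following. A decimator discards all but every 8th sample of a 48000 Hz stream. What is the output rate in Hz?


Decimation reduces the sample rate:
fs_out = fs_in / M
       = 48000 / 8
       = 6000.0 Hz

6000.0 Hz


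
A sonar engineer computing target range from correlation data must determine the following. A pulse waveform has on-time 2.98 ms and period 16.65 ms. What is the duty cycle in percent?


Duty cycle as a percentage:
DC = (t_on / T) * 100
   = (2.98 / 16.65) * 100
   = 0.178979 * 100
   = 17.9 %

17.9 %


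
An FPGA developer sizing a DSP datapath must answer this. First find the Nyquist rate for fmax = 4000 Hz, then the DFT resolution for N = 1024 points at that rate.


Step 1 — Nyquist sampling rate:
fs = 2 * fmax = 2 * 4000 = 8000 Hz

Step 2 — DFT bin spacing:
df = fs / N = 8000 / 1024 = 7.8125 Hz

7.8125 Hz


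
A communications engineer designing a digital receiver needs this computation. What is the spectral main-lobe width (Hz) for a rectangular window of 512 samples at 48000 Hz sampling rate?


Main lobe width for a rectangular window:
Width = 2 * fs / N
      = 2 * 48000 / 512
      = 96000 / 512
      = 187.5 Hz

187.5 Hz


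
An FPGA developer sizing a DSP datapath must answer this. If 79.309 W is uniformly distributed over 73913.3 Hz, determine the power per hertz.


Power spectral density:
PSD = P / BW
    = 79.309 / 73913.3
    = 0.001073 W/Hz

0.001073 W/Hz


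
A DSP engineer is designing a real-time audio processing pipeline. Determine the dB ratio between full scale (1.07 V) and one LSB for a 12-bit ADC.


Dynamic range from full-scale to LSB:
V_min = V_max / 2^bits = 1.07 / 2^12
DR = 20 * log10(V_max / V_min)
   = 20 * log10(2^12)
   = 20 * 12 * log10(2)
   = 72.25 dB

72.25 dB


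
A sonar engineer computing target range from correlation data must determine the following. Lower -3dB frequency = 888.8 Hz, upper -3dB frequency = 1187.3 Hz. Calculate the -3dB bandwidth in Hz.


Bandwidth is the difference of -3dB frequencies:
BW = f_high - f_low
   = 1187.3 - 888.8
   = 298.5 Hz

298.5 Hz


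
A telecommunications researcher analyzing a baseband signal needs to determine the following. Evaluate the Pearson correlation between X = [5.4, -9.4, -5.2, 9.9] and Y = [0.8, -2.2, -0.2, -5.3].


Pearson correlation coefficient (population):
r = cov(X,Y) / (std(X) * std(Y))
Mean X = 0.175, Mean Y = -1.725
Cov(X,Y) = -6.305625
Std(X) = 7.785363, Std(Y) = 2.329565
r = -0.3477

-0.3477


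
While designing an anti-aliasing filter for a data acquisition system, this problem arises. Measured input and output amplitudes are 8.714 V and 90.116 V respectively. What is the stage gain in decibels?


Voltage gain in dB:
G = 20 * log10(Vout / Vin)
  = 20 * log10(90.116 / 8.714)
  = 20 * log10(10.341519)
  = 20 * 1.014584
  = 20.29 dB

20.29 dB


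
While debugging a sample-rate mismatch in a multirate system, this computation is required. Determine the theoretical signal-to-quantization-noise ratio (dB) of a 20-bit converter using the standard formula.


Theoretical SNR for a full-scale sinusoid:
SNR = 6.02 * N + 1.76
    = 6.02 * 20 + 1.76
    = 120.4 + 1.76
    = 122.16 dB

122.16 dB


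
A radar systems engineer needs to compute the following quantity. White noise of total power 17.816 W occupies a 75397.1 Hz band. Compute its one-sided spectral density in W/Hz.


Power spectral density:
PSD = P / BW
    = 17.816 / 75397.1
    = 0.0002363 W/Hz

0.0002363 W/Hz


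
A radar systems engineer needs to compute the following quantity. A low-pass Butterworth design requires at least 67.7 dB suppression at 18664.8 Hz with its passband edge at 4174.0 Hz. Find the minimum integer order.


Butterworth filter order formula:
n = log10(10^(A/10) - 1) / (2 * log10(f_stop/f_pass))
10^(67.7/10) - 1 = 5888435.5536
f_stop/f_pass = 18664.8 / 4174.0 = 4.4717
n = 5.2039 -> ceil = 6

6


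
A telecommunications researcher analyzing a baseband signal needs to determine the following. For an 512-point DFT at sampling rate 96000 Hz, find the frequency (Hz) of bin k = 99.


Frequency of DFT bin k:
f_k = k * fs / N
    = 99 * 96000 / 512
    = 9504000 / 512
    = 18562.5 Hz

18562.5 Hz


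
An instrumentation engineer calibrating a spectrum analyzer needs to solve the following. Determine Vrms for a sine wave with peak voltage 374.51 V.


RMS voltage for a sinusoidal waveform:
V_rms = V_peak / sqrt(2)
      = 374.51 / 1.414214
      = 264.819 V

264.819 V


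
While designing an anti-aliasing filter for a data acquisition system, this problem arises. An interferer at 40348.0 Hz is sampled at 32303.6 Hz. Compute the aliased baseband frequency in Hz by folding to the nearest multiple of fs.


Compute the nearest integer multiple of fs to the signal:
n = round(40348.0 / 32303.6) = 1
f_alias = |40348.0 - 1 * 32303.6|
        = |40348.0 - 32303.6|
        = 8044.4 Hz

8044.4


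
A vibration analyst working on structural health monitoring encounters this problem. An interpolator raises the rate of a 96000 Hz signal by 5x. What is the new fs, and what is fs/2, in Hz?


Step 1 — output sample rate after interpolation by L:
fs_out = L * fs_in = 5 * 96000 = 480000 Hz

Step 2 — Nyquist frequency of the output stream:
f_Nyq = fs_out / 2 = 480000 / 2 = 240000.0 Hz

fs_out = 480000 Hz; f_Nyquist = 240000.0 Hz


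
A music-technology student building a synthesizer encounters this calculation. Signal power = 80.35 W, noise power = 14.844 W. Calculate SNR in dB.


SNR in decibels:
SNR = 10 * log10(Ps / Pn)
    = 10 * log10(80.35 / 14.844)
    = 10 * log10(5.413)
    = 10 * 0.7334
    = 7.33 dB

7.33 dB


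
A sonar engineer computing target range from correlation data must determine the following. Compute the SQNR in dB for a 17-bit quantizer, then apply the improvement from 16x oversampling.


Step 1 — baseline SQNR at Nyquist:
SQNR_base = 6.02*N + 1.76
          = 6.02*17 + 1.76
          = 104.1 dB

Step 2 — oversampling processing gain:
G = 10*log10(OSR) = 10*log10(16) = 12.04 dB

Step 3 — total:
SQNR_total = 104.1 + 12.04 = 116.14 dB

Base SQNR = 104.1 dB; oversampled SQNR = 116.14 dB


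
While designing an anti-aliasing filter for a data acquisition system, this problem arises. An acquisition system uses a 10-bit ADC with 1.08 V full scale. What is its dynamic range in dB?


Dynamic range from full-scale to LSB:
V_min = V_max / 2^bits = 1.08 / 2^10
DR = 20 * log10(V_max / V_min)
   = 20 * log10(2^10)
   = 20 * 10 * log10(2)
   = 60.21 dB

60.21 dB


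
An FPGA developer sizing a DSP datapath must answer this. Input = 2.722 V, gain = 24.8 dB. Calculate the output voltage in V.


Output voltage from dB gain:
V_out = V_in * 10^(gain_dB / 20)
      = 2.722 * 10^(24.8 / 20)
      = 2.722 * 17.378008
      = 47.3029 V

47.3029 V


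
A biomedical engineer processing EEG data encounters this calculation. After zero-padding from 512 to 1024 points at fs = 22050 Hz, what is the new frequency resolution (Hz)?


Frequency resolution after zero-padding:
N_padded = 512 * 2 = 1024
df = fs / N_padded
   = 22050 / 1024
   = 21.5332 Hz

21.5332 Hz


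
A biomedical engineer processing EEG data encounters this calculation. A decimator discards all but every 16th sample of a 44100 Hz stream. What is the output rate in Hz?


Decimation reduces the sample rate:
fs_out = fs_in / M
       = 44100 / 16
       = 2756.25 Hz

2756.25 Hz


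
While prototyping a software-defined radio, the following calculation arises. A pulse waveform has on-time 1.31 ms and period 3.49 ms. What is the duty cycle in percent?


Duty cycle as a percentage:
DC = (t_on / T) * 100
   = (1.31 / 3.49) * 100
   = 0.375358 * 100
   = 37.54 %

37.54 %


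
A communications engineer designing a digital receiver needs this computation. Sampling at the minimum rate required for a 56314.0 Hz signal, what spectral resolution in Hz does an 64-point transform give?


Step 1 — Nyquist sampling rate:
fs = 2 * fmax = 2 * 56314.0 = 112628.0 Hz

Step 2 — DFT bin spacing:
df = fs / N = 112628.0 / 64 = 1759.8125 Hz

1759.8125 Hz


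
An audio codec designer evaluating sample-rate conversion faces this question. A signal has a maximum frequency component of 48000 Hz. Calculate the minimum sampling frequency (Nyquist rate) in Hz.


The Nyquist rate is twice the maximum frequency component.
fs_min = 2 * fmax
      = 2 * 48000
      = 96000 Hz

96000


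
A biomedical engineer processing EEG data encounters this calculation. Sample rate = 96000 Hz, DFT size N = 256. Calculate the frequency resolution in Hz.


DFT frequency resolution:
df = fs / N
   = 96000 / 256
   = 375.0 Hz

375.0 Hz


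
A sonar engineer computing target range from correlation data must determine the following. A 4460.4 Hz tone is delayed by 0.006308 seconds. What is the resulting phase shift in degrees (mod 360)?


Phase shift from frequency and time delay:
phi = 360 * f * t_delay
    = 360 * 4460.4 * 0.006308
    = 10129.03 degrees
    mod 360 = 49.03 degrees

49.03 degrees


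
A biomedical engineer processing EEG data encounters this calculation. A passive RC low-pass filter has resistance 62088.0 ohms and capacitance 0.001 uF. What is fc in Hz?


Cutoff frequency of a first-order RC filter:
fc = 1 / (2 * pi * R * C)
C = 0.001 uF = 1e-09 F
fc = 1 / (2 * pi * 62088.0 * 1e-09)
   = 1 / 0.00039011040935217
   = 2563.37687 Hz

2563.37687 Hz


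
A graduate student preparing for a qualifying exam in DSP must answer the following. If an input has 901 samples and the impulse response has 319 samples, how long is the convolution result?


Linear convolution output length:
L = N + M - 1
  = 901 + 319 - 1
  = 1219 samples

1219


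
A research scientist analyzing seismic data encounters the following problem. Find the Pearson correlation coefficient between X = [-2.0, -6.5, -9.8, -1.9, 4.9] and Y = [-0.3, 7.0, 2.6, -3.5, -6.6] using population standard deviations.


Pearson correlation coefficient (population):
r = cov(X,Y) / (std(X) * std(Y))
Mean X = -3.06, Mean Y = -0.16
Cov(X,Y) = -19.7036
Std(X) = 4.961693, Std(Y) = 4.722965
r = -0.8408

-0.8408


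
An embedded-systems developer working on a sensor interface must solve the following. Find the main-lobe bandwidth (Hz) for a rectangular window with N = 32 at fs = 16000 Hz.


Main lobe width for a rectangular window:
Width = 2 * fs / N
      = 2 * 16000 / 32
      = 32000 / 32
      = 1000.0 Hz

1000.0 Hz


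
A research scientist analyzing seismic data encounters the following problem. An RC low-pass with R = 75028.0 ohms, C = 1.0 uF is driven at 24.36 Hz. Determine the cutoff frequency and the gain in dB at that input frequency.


Step 1 — cutoff frequency:
fc = 1 / (2*pi*R*C)
C = 1.0 uF = 1e-06 F
fc = 1 / (2*pi*75028.0*1e-06)
   = 2.12127 Hz

Step 2 — magnitude at f = 24.36 Hz:
|H(f)| = 1 / sqrt(1 + (f/fc)^2)
f/fc = 24.36 / 2.12127 = 11.483687
|H| = 1 / sqrt(1 + 131.875067) = 0.0867518
|H|_dB = 20*log10(0.0867518) = -21.23 dB

fc = 2.12127 Hz; |H(24.36 Hz)| = -21.23 dB


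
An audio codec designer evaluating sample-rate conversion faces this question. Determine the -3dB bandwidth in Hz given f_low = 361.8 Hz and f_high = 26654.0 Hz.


Bandwidth is the difference of -3dB frequencies:
BW = f_high - f_low
   = 26654.0 - 361.8
   = 26292.2 Hz

26292.2 Hz


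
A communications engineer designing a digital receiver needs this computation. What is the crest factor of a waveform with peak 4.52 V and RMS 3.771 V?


Crest factor is the ratio of peak to RMS:
CF = V_peak / V_rms
   = 4.52 / 3.771
   = 1.1986

1.1986


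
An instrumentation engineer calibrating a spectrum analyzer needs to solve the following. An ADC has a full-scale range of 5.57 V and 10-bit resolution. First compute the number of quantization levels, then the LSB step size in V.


Step 1 — number of quantization levels:
L = 2^N = 2^10 = 1024

Step 2 — LSB step size:
delta = Vfs / L
      = 5.57 / 1024
      = 0.00543945 V

Levels = 1024; step size = 0.00543945 V


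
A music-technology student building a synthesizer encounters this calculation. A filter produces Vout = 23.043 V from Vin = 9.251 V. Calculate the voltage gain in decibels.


Voltage gain in dB:
G = 20 * log10(Vout / Vin)
  = 20 * log10(23.043 / 9.251)
  = 20 * log10(2.490866)
  = 20 * 0.39635
  = 7.93 dB

7.93 dB


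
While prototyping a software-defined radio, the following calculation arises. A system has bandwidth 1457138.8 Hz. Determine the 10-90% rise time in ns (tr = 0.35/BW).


Rise time from bandwidth relationship:
tr = 0.35 / BW
   = 0.35 / 1457138.8
   = 2.401967472e-07 s
   = 240.1967 ns

240.1967 ns


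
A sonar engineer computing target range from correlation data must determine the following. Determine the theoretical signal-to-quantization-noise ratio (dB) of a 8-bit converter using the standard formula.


Theoretical SNR for a full-scale sinusoid:
SNR = 6.02 * N + 1.76
    = 6.02 * 8 + 1.76
    = 48.16 + 1.76
    = 49.92 dB

49.92 dB


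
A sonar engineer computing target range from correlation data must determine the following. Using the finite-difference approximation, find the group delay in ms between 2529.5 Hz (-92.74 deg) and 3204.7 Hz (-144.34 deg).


Group delay from phase difference:
tau = -d(phi)/d(omega)
d(phi) = -51.6 deg = -0.90059 rad
d(omega) = 2*pi*(3204.7 - 2529.5) = 4242.4067 rad/s
tau = -(-0.90059) / 4242.4067
    = 0.2123 ms

0.2123 ms


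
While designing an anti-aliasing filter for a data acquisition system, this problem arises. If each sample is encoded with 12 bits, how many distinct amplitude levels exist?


Number of quantization levels = 2^N
= 2^12
= 4096

4096


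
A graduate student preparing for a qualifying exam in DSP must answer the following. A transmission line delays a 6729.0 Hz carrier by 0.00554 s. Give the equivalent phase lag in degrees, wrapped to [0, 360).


Phase shift from frequency and time delay:
phi = 360 * f * t_delay
    = 360 * 6729.0 * 0.00554
    = 13420.32 degrees
    mod 360 = 100.32 degrees

100.32 degrees


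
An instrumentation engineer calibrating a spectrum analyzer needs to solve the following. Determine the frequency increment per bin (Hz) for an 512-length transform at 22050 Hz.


DFT frequency resolution:
df = fs / N
   = 22050 / 512
   = 43.0664 Hz

43.0664 Hz


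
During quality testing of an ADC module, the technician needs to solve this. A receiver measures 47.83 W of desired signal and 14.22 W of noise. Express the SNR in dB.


SNR in decibels:
SNR = 10 * log10(Ps / Pn)
    = 10 * log10(47.83 / 14.22)
    = 10 * log10(3.3636)
    = 10 * 0.5268
    = 5.27 dB

5.27 dB


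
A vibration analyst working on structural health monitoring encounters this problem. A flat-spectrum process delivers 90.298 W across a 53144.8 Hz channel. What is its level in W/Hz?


Power spectral density:
PSD = P / BW
    = 90.298 / 53144.8
    = 0.00169909 W/Hz

0.00169909 W/Hz


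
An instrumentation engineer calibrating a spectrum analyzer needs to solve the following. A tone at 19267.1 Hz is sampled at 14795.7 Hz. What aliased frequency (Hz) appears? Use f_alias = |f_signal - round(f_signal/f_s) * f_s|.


Compute the nearest integer multiple of fs to the signal:
n = round(19267.1 / 14795.7) = 1
f_alias = |19267.1 - 1 * 14795.7|
        = |19267.1 - 14795.7|
        = 4471.4 Hz

4471.4


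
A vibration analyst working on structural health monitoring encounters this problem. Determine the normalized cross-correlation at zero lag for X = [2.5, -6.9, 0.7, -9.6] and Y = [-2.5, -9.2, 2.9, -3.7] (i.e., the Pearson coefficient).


Pearson correlation coefficient (population):
r = cov(X,Y) / (std(X) * std(Y))
Mean X = -3.325, Mean Y = -3.125
Cov(X,Y) = 13.304375
Std(X) = 5.056864, Std(Y) = 4.299055
r = 0.612

0.612


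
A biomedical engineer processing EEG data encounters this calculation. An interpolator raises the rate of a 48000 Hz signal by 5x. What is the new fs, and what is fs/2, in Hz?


Step 1 — output sample rate after interpolation by L:
fs_out = L * fs_in = 5 * 48000 = 240000 Hz

Step 2 — Nyquist frequency of the output stream:
f_Nyq = fs_out / 2 = 240000 / 2 = 120000.0 Hz

fs_out = 240000 Hz; f_Nyquist = 120000.0 Hz


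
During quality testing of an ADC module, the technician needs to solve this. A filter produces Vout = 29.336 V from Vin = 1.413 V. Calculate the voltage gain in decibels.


Voltage gain in dB:
G = 20 * log10(Vout / Vin)
  = 20 * log10(29.336 / 1.413)
  = 20 * log10(20.7615)
  = 20 * 1.317259
  = 26.35 dB

26.35 dB


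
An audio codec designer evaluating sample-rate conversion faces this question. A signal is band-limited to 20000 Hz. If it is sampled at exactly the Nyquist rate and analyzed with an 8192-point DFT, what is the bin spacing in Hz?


Step 1 — Nyquist sampling rate:
fs = 2 * fmax = 2 * 20000 = 40000 Hz

Step 2 — DFT bin spacing:
df = fs / N = 40000 / 8192 = 4.8828 Hz

4.8828 Hz


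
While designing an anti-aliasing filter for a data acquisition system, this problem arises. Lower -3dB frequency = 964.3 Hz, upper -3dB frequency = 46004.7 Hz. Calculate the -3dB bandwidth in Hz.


Bandwidth is the difference of -3dB frequencies:
BW = f_high - f_low
   = 46004.7 - 964.3
   = 45040.4 Hz

45040.4 Hz


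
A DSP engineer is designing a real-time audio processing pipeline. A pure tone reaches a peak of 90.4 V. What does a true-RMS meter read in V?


RMS voltage for a sinusoidal waveform:
V_rms = V_peak / sqrt(2)
      = 90.4 / 1.414214
      = 63.922 V

63.922 V


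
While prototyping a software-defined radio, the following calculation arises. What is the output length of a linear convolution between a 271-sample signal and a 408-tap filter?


Linear convolution output length:
L = N + M - 1
  = 271 + 408 - 1
  = 678 samples

678


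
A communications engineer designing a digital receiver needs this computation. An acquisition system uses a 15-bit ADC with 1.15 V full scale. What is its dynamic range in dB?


Dynamic range from full-scale to LSB:
V_min = V_max / 2^bits = 1.15 / 2^15
DR = 20 * log10(V_max / V_min)
   = 20 * log10(2^15)
   = 20 * 15 * log10(2)
   = 90.31 dB

90.31 dB


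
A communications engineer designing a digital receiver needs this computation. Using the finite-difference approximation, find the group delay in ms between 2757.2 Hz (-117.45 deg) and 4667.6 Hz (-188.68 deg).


Group delay from phase difference:
tau = -d(phi)/d(omega)
d(phi) = -71.23 deg = -1.243198 rad
d(omega) = 2*pi*(4667.6 - 2757.2) = 12003.3972 rad/s
tau = -(-1.243198) / 12003.3972
    = 0.1036 ms

0.1036 ms


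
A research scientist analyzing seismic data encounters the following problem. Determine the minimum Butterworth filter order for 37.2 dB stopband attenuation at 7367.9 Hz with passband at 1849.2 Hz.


Butterworth filter order formula:
n = log10(10^(A/10) - 1) / (2 * log10(f_stop/f_pass))
10^(37.2/10) - 1 = 5247.0746
f_stop/f_pass = 7367.9 / 1849.2 = 3.9844
n = 3.0981 -> ceil = 4

4


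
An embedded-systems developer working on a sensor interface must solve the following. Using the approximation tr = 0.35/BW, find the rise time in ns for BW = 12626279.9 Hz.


Rise time from bandwidth relationship:
tr = 0.35 / BW
   = 0.35 / 12626279.9
   = 2.771996208e-08 s
   = 27.72 ns

27.72 ns


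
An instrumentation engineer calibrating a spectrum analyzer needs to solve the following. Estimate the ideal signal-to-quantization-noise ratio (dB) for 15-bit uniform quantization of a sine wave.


Theoretical SNR for a full-scale sinusoid:
SNR = 6.02 * N + 1.76
    = 6.02 * 15 + 1.76
    = 90.3 + 1.76
    = 92.06 dB

92.06 dB


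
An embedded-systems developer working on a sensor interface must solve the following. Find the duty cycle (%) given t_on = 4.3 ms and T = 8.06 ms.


Duty cycle as a percentage:
DC = (t_on / T) * 100
   = (4.3 / 8.06) * 100
   = 0.533499 * 100
   = 53.35 %

53.35 %


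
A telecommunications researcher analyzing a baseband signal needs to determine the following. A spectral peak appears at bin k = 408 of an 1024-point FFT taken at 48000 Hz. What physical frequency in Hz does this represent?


Frequency of DFT bin k:
f_k = k * fs / N
    = 408 * 48000 / 1024
    = 19584000 / 1024
    = 19125.0 Hz

19125.0 Hz


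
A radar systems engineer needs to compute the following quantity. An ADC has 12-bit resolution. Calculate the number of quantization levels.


Number of quantization levels = 2^N
= 2^12
= 4096

4096


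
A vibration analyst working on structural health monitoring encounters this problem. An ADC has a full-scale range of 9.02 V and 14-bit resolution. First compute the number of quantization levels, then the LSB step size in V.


Step 1 — number of quantization levels:
L = 2^N = 2^14 = 16384

Step 2 — LSB step size:
delta = Vfs / L
      = 9.02 / 16384
      = 0.00055054 V

Levels = 16384; step size = 0.00055054 V


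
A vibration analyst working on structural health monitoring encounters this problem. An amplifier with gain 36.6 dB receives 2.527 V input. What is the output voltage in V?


Output voltage from dB gain:
V_out = V_in * 10^(gain_dB / 20)
      = 2.527 * 10^(36.6 / 20)
      = 2.527 * 67.608298
      = 170.8462 V

170.8462 V


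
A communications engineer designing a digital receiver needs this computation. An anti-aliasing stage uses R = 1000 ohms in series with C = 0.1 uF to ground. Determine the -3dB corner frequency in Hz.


Cutoff frequency of a first-order RC filter:
fc = 1 / (2 * pi * R * C)
C = 0.1 uF = 1e-07 F
fc = 1 / (2 * pi * 1000 * 1e-07)
   = 1 / 0.00062831853071796
   = 1591.549431 Hz

1591.549431 Hz


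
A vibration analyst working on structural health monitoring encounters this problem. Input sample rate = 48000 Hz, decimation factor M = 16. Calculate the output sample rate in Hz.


Decimation reduces the sample rate:
fs_out = fs_in / M
       = 48000 / 16
       = 3000.0 Hz

3000.0 Hz


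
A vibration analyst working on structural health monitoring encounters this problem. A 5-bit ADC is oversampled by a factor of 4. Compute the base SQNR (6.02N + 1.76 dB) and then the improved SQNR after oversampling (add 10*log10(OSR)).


Step 1 — baseline SQNR at Nyquist:
SQNR_base = 6.02*N + 1.76
          = 6.02*5 + 1.76
          = 31.86 dB

Step 2 — oversampling processing gain:
G = 10*log10(OSR) = 10*log10(4) = 6.02 dB

Step 3 — total:
SQNR_total = 31.86 + 6.02 = 37.88 dB

Base SQNR = 31.86 dB; oversampled SQNR = 37.88 dB


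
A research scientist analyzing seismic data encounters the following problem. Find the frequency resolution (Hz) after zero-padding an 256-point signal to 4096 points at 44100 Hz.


Frequency resolution after zero-padding:
N_padded = 256 * 16 = 4096
df = fs / N_padded
   = 44100 / 4096
   = 10.7666 Hz

10.7666 Hz


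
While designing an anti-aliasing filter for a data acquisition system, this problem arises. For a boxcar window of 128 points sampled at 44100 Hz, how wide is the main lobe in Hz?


Main lobe width for a rectangular window:
Width = 2 * fs / N
      = 2 * 44100 / 128
      = 88200 / 128
      = 689.062 Hz

689.062 Hz


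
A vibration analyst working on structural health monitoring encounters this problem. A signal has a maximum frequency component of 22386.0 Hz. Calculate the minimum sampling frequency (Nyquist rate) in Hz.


The Nyquist rate is twice the maximum frequency component.
fs_min = 2 * fmax
      = 2 * 22386.0
      = 44772.0 Hz

44772.0


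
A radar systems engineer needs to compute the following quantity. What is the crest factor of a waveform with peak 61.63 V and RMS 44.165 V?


Crest factor is the ratio of peak to RMS:
CF = V_peak / V_rms
   = 61.63 / 44.165
   = 1.3954

1.3954


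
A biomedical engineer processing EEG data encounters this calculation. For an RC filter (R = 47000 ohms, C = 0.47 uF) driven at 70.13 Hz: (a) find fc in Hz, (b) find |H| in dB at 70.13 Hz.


Step 1 — cutoff frequency:
fc = 1 / (2*pi*R*C)
C = 0.47 uF = 4.7e-07 F
fc = 1 / (2*pi*47000*4.7e-07)
   = 7.20484 Hz

Step 2 — magnitude at f = 70.13 Hz:
|H(f)| = 1 / sqrt(1 + (f/fc)^2)
f/fc = 70.13 / 7.20484 = 9.733735
|H| = 1 / sqrt(1 + 94.745597) = 0.1021976
|H|_dB = 20*log10(0.1021976) = -19.81 dB

fc = 7.20484 Hz; |H(70.13 Hz)| = -19.81 dB


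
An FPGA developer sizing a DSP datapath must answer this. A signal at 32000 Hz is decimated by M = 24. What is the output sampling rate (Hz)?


Decimation reduces the sample rate:
fs_out = fs_in / M
       = 32000 / 24
       = 1333.3333 Hz

1333.3333 Hz


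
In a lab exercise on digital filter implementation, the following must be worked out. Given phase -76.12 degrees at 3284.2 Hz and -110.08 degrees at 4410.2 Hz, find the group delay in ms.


Group delay from phase difference:
tau = -d(phi)/d(omega)
d(phi) = -33.96 deg = -0.592714 rad
d(omega) = 2*pi*(4410.2 - 3284.2) = 7074.8667 rad/s
tau = -(-0.592714) / 7074.8667
    = 0.0838 ms

0.0838 ms


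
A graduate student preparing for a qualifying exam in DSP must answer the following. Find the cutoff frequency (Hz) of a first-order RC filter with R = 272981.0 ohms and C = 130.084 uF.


Cutoff frequency of a first-order RC filter:
fc = 1 / (2 * pi * R * C)
C = 130.084 uF = 0.000130084 F
fc = 1 / (2 * pi * 272981.0 * 0.000130084)
   = 1 / 223.1188030616
   = 0.004482 Hz

0.004482 Hz


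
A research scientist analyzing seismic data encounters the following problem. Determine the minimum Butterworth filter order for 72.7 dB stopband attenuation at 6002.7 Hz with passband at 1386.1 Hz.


Butterworth filter order formula:
n = log10(10^(A/10) - 1) / (2 * log10(f_stop/f_pass))
10^(72.7/10) - 1 = 18620870.3666
f_stop/f_pass = 6002.7 / 1386.1 = 4.3306
n = 5.7105 -> ceil = 6

6


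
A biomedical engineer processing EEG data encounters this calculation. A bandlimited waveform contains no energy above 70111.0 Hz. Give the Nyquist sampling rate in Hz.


The Nyquist rate is twice the maximum frequency component.
fs_min = 2 * fmax
      = 2 * 70111.0
      = 140222.0 Hz

140222.0


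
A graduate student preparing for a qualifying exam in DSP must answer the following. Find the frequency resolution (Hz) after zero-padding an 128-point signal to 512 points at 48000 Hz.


Frequency resolution after zero-padding:
N_padded = 128 * 4 = 512
df = fs / N_padded
   = 48000 / 512
   = 93.75 Hz

93.75 Hz


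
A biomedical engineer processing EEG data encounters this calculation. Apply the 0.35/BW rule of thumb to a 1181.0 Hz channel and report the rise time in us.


Rise time from bandwidth relationship:
tr = 0.35 / BW
   = 0.35 / 1181.0
   = 0.0002963590178 s
   = 296.359 us

296.359 us


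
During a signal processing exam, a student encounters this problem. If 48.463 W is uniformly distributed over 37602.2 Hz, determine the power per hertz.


Power spectral density:
PSD = P / BW
    = 48.463 / 37602.2
    = 0.00128883 W/Hz

0.00128883 W/Hz


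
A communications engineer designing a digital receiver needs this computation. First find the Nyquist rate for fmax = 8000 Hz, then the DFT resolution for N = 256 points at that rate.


Step 1 — Nyquist sampling rate:
fs = 2 * fmax = 2 * 8000 = 16000 Hz

Step 2 — DFT bin spacing:
df = fs / N = 16000 / 256 = 62.5 Hz

62.5 Hz


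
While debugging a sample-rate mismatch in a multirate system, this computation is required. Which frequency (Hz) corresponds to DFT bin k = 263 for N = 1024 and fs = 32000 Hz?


Frequency of DFT bin k:
f_k = k * fs / N
    = 263 * 32000 / 1024
    = 8416000 / 1024
    = 8218.75 Hz

8218.75 Hz


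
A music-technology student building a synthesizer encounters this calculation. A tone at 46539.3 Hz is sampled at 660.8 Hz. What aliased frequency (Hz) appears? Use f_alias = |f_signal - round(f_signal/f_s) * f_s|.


Compute the nearest integer multiple of fs to the signal:
n = round(46539.3 / 660.8) = 70
f_alias = |46539.3 - 70 * 660.8|
        = |46539.3 - 46256.0|
        = 283.3 Hz

283.3


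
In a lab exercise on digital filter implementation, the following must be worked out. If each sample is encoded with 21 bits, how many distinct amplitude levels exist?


Number of quantization levels = 2^N
= 2^21
= 2097152

2097152


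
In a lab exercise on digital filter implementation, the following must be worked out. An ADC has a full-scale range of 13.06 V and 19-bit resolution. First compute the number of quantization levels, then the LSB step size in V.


Step 1 — number of quantization levels:
L = 2^N = 2^19 = 524288

Step 2 — LSB step size:
delta = Vfs / L
      = 13.06 / 524288
      = 2.491e-05 V

Levels = 524288; step size = 2.491e-05 V


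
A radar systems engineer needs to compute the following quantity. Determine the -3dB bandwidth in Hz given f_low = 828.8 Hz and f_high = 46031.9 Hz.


Bandwidth is the difference of -3dB frequencies:
BW = f_high - f_low
   = 46031.9 - 828.8
   = 45203.1 Hz

45203.1 Hz


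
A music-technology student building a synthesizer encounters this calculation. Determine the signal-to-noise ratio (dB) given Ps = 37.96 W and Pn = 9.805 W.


SNR in decibels:
SNR = 10 * log10(Ps / Pn)
    = 10 * log10(37.96 / 9.805)
    = 10 * log10(3.8715)
    = 10 * 0.5879
    = 5.88 dB

5.88 dB


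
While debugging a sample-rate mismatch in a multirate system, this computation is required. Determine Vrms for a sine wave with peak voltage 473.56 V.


RMS voltage for a sinusoidal waveform:
V_rms = V_peak / sqrt(2)
      = 473.56 / 1.414214
      = 334.857 V

334.857 V


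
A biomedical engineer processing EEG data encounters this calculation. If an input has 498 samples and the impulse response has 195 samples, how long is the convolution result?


Linear convolution output length:
L = N + M - 1
  = 498 + 195 - 1
  = 692 samples

692


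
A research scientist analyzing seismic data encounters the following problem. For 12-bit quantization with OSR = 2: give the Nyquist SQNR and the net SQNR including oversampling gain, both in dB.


Step 1 — baseline SQNR at Nyquist:
SQNR_base = 6.02*N + 1.76
          = 6.02*12 + 1.76
          = 74.0 dB

Step 2 — oversampling processing gain:
G = 10*log10(OSR) = 10*log10(2) = 3.01 dB

Step 3 — total:
SQNR_total = 74.0 + 3.01 = 77.01 dB

Base SQNR = 74.0 dB; oversampled SQNR = 77.01 dB


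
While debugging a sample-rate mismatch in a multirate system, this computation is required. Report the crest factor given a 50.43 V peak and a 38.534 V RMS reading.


Crest factor is the ratio of peak to RMS:
CF = V_peak / V_rms
   = 50.43 / 38.534
   = 1.3087

1.3087


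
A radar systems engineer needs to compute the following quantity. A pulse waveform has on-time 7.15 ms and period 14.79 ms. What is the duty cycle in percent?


Duty cycle as a percentage:
DC = (t_on / T) * 100
   = (7.15 / 14.79) * 100
   = 0.483435 * 100
   = 48.34 %

48.34 %


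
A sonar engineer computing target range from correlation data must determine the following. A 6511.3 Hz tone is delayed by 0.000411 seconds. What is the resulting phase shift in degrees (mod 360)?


Phase shift from frequency and time delay:
phi = 360 * f * t_delay
    = 360 * 6511.3 * 0.000411
    = 963.41 degrees
    mod 360 = 243.41 degrees

243.41 degrees


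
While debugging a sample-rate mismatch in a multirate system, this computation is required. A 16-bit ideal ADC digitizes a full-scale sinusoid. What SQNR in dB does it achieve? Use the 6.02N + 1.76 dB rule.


Theoretical SNR for a full-scale sinusoid:
SNR = 6.02 * N + 1.76
    = 6.02 * 16 + 1.76
    = 96.32 + 1.76
    = 98.08 dB

98.08 dB


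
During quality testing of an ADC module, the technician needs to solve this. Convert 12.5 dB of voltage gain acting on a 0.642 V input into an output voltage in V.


Output voltage from dB gain:
V_out = V_in * 10^(gain_dB / 20)
      = 0.642 * 10^(12.5 / 20)
      = 0.642 * 4.216965
      = 2.7073 V

2.7073 V


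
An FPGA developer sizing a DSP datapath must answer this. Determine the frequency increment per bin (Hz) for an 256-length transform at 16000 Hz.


DFT frequency resolution:
df = fs / N
   = 16000 / 256
   = 62.5 Hz

62.5 Hz


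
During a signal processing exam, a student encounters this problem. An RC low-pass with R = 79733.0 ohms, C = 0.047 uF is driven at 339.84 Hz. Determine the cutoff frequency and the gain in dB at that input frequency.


Step 1 — cutoff frequency:
fc = 1 / (2*pi*R*C)
C = 0.047 uF = 4.7e-08 F
fc = 1 / (2*pi*79733.0*4.7e-08)
   = 42.4702 Hz

Step 2 — magnitude at f = 339.84 Hz:
|H(f)| = 1 / sqrt(1 + (f/fc)^2)
f/fc = 339.84 / 42.4702 = 8.001846
|H| = 1 / sqrt(1 + 64.029539) = 0.1240066
|H|_dB = 20*log10(0.1240066) = -18.13 dB

fc = 42.4702 Hz; |H(339.84 Hz)| = -18.13 dB


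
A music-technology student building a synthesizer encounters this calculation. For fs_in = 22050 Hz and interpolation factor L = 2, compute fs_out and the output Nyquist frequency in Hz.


Step 1 — output sample rate after interpolation by L:
fs_out = L * fs_in = 2 * 22050 = 44100 Hz

Step 2 — Nyquist frequency of the output stream:
f_Nyq = fs_out / 2 = 44100 / 2 = 22050.0 Hz

fs_out = 44100 Hz; f_Nyquist = 22050.0 Hz


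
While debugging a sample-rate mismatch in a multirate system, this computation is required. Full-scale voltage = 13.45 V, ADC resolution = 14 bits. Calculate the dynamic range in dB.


Dynamic range from full-scale to LSB:
V_min = V_max / 2^bits = 13.45 / 2^14
DR = 20 * log10(V_max / V_min)
   = 20 * log10(2^14)
   = 20 * 14 * log10(2)
   = 84.29 dB

84.29 dB


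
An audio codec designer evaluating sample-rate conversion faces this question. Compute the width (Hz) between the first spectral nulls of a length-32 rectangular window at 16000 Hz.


Main lobe width for a rectangular window:
Width = 2 * fs / N
      = 2 * 16000 / 32
      = 32000 / 32
      = 1000.0 Hz

1000.0 Hz


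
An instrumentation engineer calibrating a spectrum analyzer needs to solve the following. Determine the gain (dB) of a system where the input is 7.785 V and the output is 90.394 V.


Voltage gain in dB:
G = 20 * log10(Vout / Vin)
  = 20 * log10(90.394 / 7.785)
  = 20 * log10(11.611304)
  = 20 * 1.064881
  = 21.3 dB

21.3 dB


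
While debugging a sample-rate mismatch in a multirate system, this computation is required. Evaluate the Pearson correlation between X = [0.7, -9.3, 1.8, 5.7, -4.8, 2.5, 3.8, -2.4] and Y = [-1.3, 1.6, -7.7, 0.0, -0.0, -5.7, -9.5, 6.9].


Pearson correlation coefficient (population):
r = cov(X,Y) / (std(X) * std(Y))
Mean X = -0.25, Mean Y = -1.9625
Cov(X,Y) = -12.560625
Std(X) = 4.632764, Std(Y) = 5.038337
r = -0.5381

-0.5381


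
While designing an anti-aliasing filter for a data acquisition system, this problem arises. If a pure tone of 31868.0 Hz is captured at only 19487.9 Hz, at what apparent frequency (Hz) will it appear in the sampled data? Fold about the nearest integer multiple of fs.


Compute the nearest integer multiple of fs to the signal:
n = round(31868.0 / 19487.9) = 2
f_alias = |31868.0 - 2 * 19487.9|
        = |31868.0 - 38975.8|
        = 7107.8 Hz

7107.8


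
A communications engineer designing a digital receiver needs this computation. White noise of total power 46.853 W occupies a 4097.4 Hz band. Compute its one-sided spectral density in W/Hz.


Power spectral density:
PSD = P / BW
    = 46.853 / 4097.4
    = 0.01143481 W/Hz

0.01143481 W/Hz


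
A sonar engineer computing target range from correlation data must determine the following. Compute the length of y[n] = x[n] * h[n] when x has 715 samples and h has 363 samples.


Linear convolution output length:
L = N + M - 1
  = 715 + 363 - 1
  = 1077 samples

1077


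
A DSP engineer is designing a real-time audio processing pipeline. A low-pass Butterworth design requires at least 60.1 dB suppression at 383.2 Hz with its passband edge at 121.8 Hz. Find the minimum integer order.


Butterworth filter order formula:
n = log10(10^(A/10) - 1) / (2 * log10(f_stop/f_pass))
10^(60.1/10) - 1 = 1023291.9923
f_stop/f_pass = 383.2 / 121.8 = 3.1461
n = 6.0368 -> ceil = 7

7


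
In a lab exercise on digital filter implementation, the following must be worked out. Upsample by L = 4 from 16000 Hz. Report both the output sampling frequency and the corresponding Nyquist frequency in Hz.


Step 1 — output sample rate after interpolation by L:
fs_out = L * fs_in = 4 * 16000 = 64000 Hz

Step 2 — Nyquist frequency of the output stream:
f_Nyq = fs_out / 2 = 64000 / 2 = 32000.0 Hz

fs_out = 64000 Hz; f_Nyquist = 32000.0 Hz


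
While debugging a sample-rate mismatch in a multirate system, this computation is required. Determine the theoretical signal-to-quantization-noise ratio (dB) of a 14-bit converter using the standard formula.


Theoretical SNR for a full-scale sinusoid:
SNR = 6.02 * N + 1.76
    = 6.02 * 14 + 1.76
    = 84.28 + 1.76
    = 86.04 dB

86.04 dB


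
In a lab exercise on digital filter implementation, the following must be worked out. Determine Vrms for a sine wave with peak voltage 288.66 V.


RMS voltage for a sinusoidal waveform:
V_rms = V_peak / sqrt(2)
      = 288.66 / 1.414214
      = 204.113 V

204.113 V


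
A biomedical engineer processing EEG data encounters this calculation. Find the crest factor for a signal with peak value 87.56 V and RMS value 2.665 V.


Crest factor is the ratio of peak to RMS:
CF = V_peak / V_rms
   = 87.56 / 2.665
   = 32.8555

32.8555


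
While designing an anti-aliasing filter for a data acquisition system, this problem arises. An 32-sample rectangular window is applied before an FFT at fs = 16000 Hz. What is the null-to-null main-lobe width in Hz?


Main lobe width for a rectangular window:
Width = 2 * fs / N
      = 2 * 16000 / 32
      = 32000 / 32
      = 1000.0 Hz

1000.0 Hz
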